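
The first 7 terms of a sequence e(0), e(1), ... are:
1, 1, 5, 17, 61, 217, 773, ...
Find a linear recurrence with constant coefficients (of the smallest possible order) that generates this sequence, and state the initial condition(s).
Look for the lowest-order linear relation among consecutive terms.
Observation: e(n) - 3·e(n-1) - (2)·e(n-2) = 0 holds for the shown terms, and no order-1 relation e(n) = α·e(n-1) + β fits.
Check at n=3: 3·5 + (2)·1 = 17. ✓

e(n) = 3e(n-1) + 2e(n-2), e(0) = 1, e(1) = 1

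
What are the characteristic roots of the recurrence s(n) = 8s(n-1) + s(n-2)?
Substitute s(n) = rⁿ and divide through by rⁿ⁻²: r² - 8r - 1 = 0
Discriminant: 8² + 4·1 = 68, not a perfect square, so by the quadratic formula r = (8 ± √68)/2.
General solution: s(n) = A·r₁ⁿ + B·r₂ⁿ where r₁,r₂ = (8 ± √68)/2

Characteristic: r² - 8r - 1 = 0, Roots: r = (8 ± √68)/2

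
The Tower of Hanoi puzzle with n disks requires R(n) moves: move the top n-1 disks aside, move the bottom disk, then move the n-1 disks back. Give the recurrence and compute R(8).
Moving n disks = move the top n-1 disks aside (R(n-1) moves) + move the largest disk (1 move) + move the n-1 disks back on top (R(n-1) moves), so R(n) = 2R(n-1) + 1, with R(1) = 1 (a single disk takes one move).
First terms: 1, 3, 7, 15, 31, 63, … — each is one less than a power of 2. Indeed R(n) + 1 = 2(R(n-1) + 1) with R(1) + 1 = 2, so R(n) + 1 = 2ⁿ and R(n) = 2ⁿ - 1.
Hence R(8) = 2^8 - 1 = 256 - 1 = 255.

R(n) = 2R(n-1) + 1, R(1) = 1; R(8) = 255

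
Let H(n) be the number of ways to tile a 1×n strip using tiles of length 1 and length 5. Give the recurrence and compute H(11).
Condition on the last tile: it has length 1 (leaving a 1×(n-1) strip) or length 5 (leaving a 1×(n-5) strip), so H(n) = H(n-1) + H(n-5) (order-5 linear recurrence).
For 0 ≤ i < 5 only unit tiles fit, so H(i) = 1.
Iterating the recurrence: H(5) = 2, H(6) = 3, H(7) = 4, H(8) = 5, H(9) = 6, H(10) = 8, H(11) = 11.

H(n) = H(n-1) + H(n-5), with H(i) = 1 for 0 ≤ i < 5; H(11) = 11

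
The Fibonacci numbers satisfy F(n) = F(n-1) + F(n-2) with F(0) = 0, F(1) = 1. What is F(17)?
Computing the sequence terms:
0, 1, 1, 2, 3, 5, 8, 13, 21, 34, 55, 89, 144, 233, 377, 610, 987, 1597

1597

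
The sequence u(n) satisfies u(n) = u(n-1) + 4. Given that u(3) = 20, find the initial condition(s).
u(3) = u(0) + 3·4, so u(0) = 20 - 12 = 8.

u(0) = 8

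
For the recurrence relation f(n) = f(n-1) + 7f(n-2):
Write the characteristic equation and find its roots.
Substitute f(n) = rⁿ and divide through by rⁿ⁻²: r² - r - 7 = 0
Discriminant: 1² + 4·7 = 29, not a perfect square, so by the quadratic formula r = (1 ± √29)/2.
General solution: f(n) = A·r₁ⁿ + B·r₂ⁿ where r₁,r₂ = (1 ± √29)/2

Characteristic: r² - r - 7 = 0, Roots: r = (1 ± √29)/2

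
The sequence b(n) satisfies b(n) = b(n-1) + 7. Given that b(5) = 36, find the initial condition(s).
b(5) = b(0) + 5·7, so b(0) = 36 - 35 = 1.

b(0) = 1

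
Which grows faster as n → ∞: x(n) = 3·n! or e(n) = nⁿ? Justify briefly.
Comparing growth rates:
Growth-rate hierarchy: log n ≺ any polynomial ≺ any exponential cⁿ (c>1) ≺ n! ≺ nⁿ.
super-exponential nⁿ dominates factorial asymptotically.

e(n) grows faster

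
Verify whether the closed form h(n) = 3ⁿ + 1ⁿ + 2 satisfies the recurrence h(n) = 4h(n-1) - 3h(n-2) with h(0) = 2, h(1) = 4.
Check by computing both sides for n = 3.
From the recurrence with h(0) = 2, h(1) = 4:
  h(0) = 2, h(1) = 4, h(2) = 10, h(3) = 28
  so the recurrence gives h(3) = 28.
From the proposed closed form h(n) = 3ⁿ + 1ⁿ + 2:
  h(3) = 30.
The recurrence gives 28 but the closed form gives 30, so the closed form does not satisfy the recurrence.

No, the closed form is incorrect.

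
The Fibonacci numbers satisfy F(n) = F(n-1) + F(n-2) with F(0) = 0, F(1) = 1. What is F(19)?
Computing the sequence terms:
0, 1, 1, 2, 3, 5, 8, 13, 21, 34, 55, 89, 144, 233, 377, 610, 987, 1597, 2584, 4181

4181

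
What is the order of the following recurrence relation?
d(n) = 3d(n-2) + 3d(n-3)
The order is the largest lag k for which d(n-k) appears. Here the deepest term is d(n-3), so the order is 3.

Order 3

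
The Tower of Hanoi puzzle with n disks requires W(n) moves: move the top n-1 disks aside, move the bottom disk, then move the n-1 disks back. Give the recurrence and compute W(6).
Moving n disks = move the top n-1 disks aside (W(n-1) moves) + move the largest disk (1 move) + move the n-1 disks back on top (W(n-1) moves), so W(n) = 2W(n-1) + 1, with W(1) = 1 (a single disk takes one move).
First terms: 1, 3, 7, 15, 31, 63, … — each is one less than a power of 2. Indeed W(n) + 1 = 2(W(n-1) + 1) with W(1) + 1 = 2, so W(n) + 1 = 2ⁿ and W(n) = 2ⁿ - 1.
Hence W(6) = 2^6 - 1 = 64 - 1 = 63.

W(n) = 2W(n-1) + 1, W(1) = 1; W(6) = 63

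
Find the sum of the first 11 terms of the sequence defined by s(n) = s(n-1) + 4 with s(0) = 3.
Computing the sequence terms: 3, 7, 11, 15, 19, 23, 27, 31, 35, 39, 43
Adding these values together:

253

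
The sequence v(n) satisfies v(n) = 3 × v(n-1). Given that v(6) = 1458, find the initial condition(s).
In general v(n) = 3ⁿ · v(0). At n = 6: v(0) = v(6) / 3^6 = 1458 / 729 = 2.

v(0) = 2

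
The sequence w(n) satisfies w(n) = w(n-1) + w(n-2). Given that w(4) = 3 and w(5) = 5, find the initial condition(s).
Work backwards using w(k) = w(k+2) - w(k+1):
w(3) = w(5) - w(4) = 5 - 3 = 2
w(2) = w(4) - w(3) = 3 - 2 = 1
w(1) = w(3) - w(2) = 2 - 1 = 1
w(0) = w(2) - w(1) = 1 - 1 = 0

w(0) = 0, w(1) = 1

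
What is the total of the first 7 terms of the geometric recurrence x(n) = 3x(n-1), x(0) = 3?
Computing the sequence terms: 3, 9, 27, 81, 243, 729, 2187
Adding these values together:

3279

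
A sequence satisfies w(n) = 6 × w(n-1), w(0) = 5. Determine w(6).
Computing step by step:
w(0) = 5
w(1) = 6 × 5 = 30
w(2) = 6 × 30 = 180
w(3) = 6 × 180 = 1080
w(4) = 6 × 1080 = 6480
w(5) = 6 × 6480 = 38880
w(6) = 6 × 38880 = 233280

233280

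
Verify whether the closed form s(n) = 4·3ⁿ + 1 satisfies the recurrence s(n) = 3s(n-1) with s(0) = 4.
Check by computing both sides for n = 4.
From the recurrence with s(0) = 4:
  s(0) = 4, s(1) = 12, s(2) = 36, s(3) = 108, s(4) = 324
  so the recurrence gives s(4) = 324.
From the proposed closed form s(n) = 4·3ⁿ + 1:
  s(4) = 325.
The recurrence gives 324 but the closed form gives 325, so the closed form does not satisfy the recurrence.

No, the closed form is incorrect.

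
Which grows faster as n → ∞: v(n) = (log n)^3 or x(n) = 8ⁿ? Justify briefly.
Comparing growth rates:
Growth-rate hierarchy: log n ≺ any polynomial ≺ any exponential cⁿ (c>1) ≺ n! ≺ nⁿ.
exponential base 8 dominates polylogarithmic (log n)^3 asymptotically.

x(n) grows faster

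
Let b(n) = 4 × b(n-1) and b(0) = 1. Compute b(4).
Computing step by step:
b(0) = 1
b(1) = 4 × 1 = 4
b(2) = 4 × 4 = 16
b(3) = 4 × 16 = 64
b(4) = 4 × 64 = 256

256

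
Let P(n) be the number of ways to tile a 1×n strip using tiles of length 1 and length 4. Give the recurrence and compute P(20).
Condition on the last tile: it has length 1 (leaving a 1×(n-1) strip) or length 4 (leaving a 1×(n-4) strip), so P(n) = P(n-1) + P(n-4) (order-4 linear recurrence).
For 0 ≤ i < 4 only unit tiles fit, so P(i) = 1.
Iterating the recurrence: P(4) = 2, P(5) = 3, P(6) = 4, P(7) = 5, P(8) = 7, P(9) = 10, P(10) = 14, P(11) = 19, P(12) = 26, P(13) = 36, P(14) = 50, P(15) = 69, P(16) = 95, P(17) = 131, P(18) = 181, P(19) = 250, P(20) = 345.

P(n) = P(n-1) + P(n-4), with P(i) = 1 for 0 ≤ i < 4; P(20) = 345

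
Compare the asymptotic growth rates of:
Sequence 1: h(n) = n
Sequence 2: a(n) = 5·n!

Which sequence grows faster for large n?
Comparing growth rates:
Growth-rate hierarchy: log n ≺ any polynomial ≺ any exponential cⁿ (c>1) ≺ n! ≺ nⁿ.
factorial dominates polynomial degree 1 asymptotically.

a(n) grows faster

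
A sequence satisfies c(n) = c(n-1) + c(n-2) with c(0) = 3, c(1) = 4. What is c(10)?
Computing the sequence terms:
3, 4, 7, 11, 18, 29, 47, 76, 123, 199, 322

322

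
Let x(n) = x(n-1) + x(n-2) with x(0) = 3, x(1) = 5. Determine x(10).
Computing the sequence terms:
3, 5, 8, 13, 21, 34, 55, 89, 144, 233, 377

377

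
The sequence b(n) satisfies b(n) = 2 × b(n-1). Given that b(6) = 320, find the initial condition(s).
In general b(n) = 2ⁿ · b(0). At n = 6: b(0) = b(6) / 2^6 = 320 / 64 = 5.

b(0) = 5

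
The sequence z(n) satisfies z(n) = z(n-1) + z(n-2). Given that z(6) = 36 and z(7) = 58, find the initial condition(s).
Work backwards using z(k) = z(k+2) - z(k+1):
z(5) = z(7) - z(6) = 58 - 36 = 22
z(4) = z(6) - z(5) = 36 - 22 = 14
z(3) = z(5) - z(4) = 22 - 14 = 8
z(2) = z(4) - z(3) = 14 - 8 = 6
z(1) = z(3) - z(2) = 8 - 6 = 2
z(0) = z(2) - z(1) = 6 - 2 = 4

z(0) = 4, z(1) = 2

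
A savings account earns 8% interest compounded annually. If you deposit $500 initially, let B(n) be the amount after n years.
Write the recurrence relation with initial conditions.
Each year the balance grows by 8%, i.e. is multiplied by 1 + 8/100 = 1.08, so B(n) = 1.08 × B(n-1). The initial deposit gives B(0) = 500.
Unrolling gives the closed form B(n) = 500 × (1.08)ⁿ.

B(n) = 1.08 × B(n-1), B(0) = 500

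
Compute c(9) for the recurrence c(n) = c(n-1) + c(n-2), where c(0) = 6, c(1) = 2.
Computing the sequence terms:
6, 2, 8, 10, 18, 28, 46, 74, 120, 194

194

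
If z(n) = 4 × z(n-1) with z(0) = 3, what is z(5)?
Computing step by step:
z(0) = 3
z(1) = 4 × 3 = 12
z(2) = 4 × 12 = 48
z(3) = 4 × 48 = 192
z(4) = 4 × 192 = 768
z(5) = 4 × 768 = 3072

3072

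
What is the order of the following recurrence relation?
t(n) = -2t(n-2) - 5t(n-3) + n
The order is the largest lag k for which t(n-k) appears. Here the deepest term is t(n-3) (the n term is non-homogeneous and does not affect the order), so the order is 3.

Order 3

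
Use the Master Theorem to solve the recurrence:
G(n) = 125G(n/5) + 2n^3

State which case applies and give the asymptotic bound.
Master Theorem template: G(n) = a·G(n/b) + f(n).
Here: a=125, b=5, f(n)=2n^3
Compute log_b(a) = log_5(125) = 3.
f(n) = 2n^3 = Θ(n^3). Case 2: G(n) = Θ(n^3 log n).

Case 2: G(n) = Θ(n^3 log n)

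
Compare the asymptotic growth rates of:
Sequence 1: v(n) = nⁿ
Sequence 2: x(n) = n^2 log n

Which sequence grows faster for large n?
Comparing growth rates:
Growth-rate hierarchy: log n ≺ any polynomial ≺ any exponential cⁿ (c>1) ≺ n! ≺ nⁿ.
super-exponential nⁿ dominates polynomial degree 2 (with log factor) asymptotically.

v(n) grows faster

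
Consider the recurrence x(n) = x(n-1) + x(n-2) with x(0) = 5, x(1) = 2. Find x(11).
Computing the sequence terms:
5, 2, 7, 9, 16, 25, 41, 66, 107, 173, 280, 453

453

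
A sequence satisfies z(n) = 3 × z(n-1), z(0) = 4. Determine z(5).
Computing step by step:
z(0) = 4
z(1) = 3 × 4 = 12
z(2) = 3 × 12 = 36
z(3) = 3 × 36 = 108
z(4) = 3 × 108 = 324
z(5) = 3 × 324 = 972

972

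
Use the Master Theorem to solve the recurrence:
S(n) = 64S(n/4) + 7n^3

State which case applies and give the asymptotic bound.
Master Theorem template: S(n) = a·S(n/b) + f(n).
Here: a=64, b=4, f(n)=7n^3
Compute log_b(a) = log_4(64) = 3.
f(n) = 7n^3 = Θ(n^3). Case 2: S(n) = Θ(n^3 log n).

Case 2: S(n) = Θ(n^3 log n)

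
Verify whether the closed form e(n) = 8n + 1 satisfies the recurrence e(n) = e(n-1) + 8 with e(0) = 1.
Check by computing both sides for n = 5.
From the recurrence with e(0) = 1:
  e(0) = 1, e(1) = 9, e(2) = 17, e(3) = 25, e(4) = 33, e(5) = 41
  so the recurrence gives e(5) = 41.
From the proposed closed form e(n) = 8n + 1:
  e(5) = 41.
Both sides give 41 at n = 5, and the initial condition(s) match, so the closed form is consistent.

Yes, the closed form is correct.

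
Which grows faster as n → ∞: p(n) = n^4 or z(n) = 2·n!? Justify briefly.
Comparing growth rates:
Growth-rate hierarchy: log n ≺ any polynomial ≺ any exponential cⁿ (c>1) ≺ n! ≺ nⁿ.
factorial dominates polynomial degree 4 asymptotically.

z(n) grows faster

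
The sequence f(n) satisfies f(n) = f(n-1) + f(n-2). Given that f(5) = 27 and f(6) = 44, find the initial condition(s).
Work backwards using f(k) = f(k+2) - f(k+1):
f(4) = f(6) - f(5) = 44 - 27 = 17
f(3) = f(5) - f(4) = 27 - 17 = 10
f(2) = f(4) - f(3) = 17 - 10 = 7
f(1) = f(3) - f(2) = 10 - 7 = 3
f(0) = f(2) - f(1) = 7 - 3 = 4

f(0) = 4, f(1) = 3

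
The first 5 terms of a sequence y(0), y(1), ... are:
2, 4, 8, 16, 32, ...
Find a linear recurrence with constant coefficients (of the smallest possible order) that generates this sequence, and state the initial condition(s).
Look for the lowest-order linear relation among consecutive terms.
Observation: each term is 2× the previous.
Check at n=2: 2·4 = 8. ✓

y(n) = 2 × y(n-1), y(0) = 2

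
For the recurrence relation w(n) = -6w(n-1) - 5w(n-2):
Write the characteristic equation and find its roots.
Substitute w(n) = rⁿ and divide through by rⁿ⁻²: r² + 6r + 5 = 0
Factor: (r + 5)(r + 1) = 0, so r = -5, -1.
General solution: w(n) = A·(-5)ⁿ + B·(-1)ⁿ

Characteristic: r² + 6r + 5 = 0, Roots: r = -5, -1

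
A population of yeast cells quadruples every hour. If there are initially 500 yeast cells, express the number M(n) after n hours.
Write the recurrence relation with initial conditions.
Each hour multiplies the count by 4, so the count after n hours depends only on the count after n-1 hours: M(n) = 4 × M(n-1). The starting count gives M(0) = 500.
Unrolling n times gives the closed form M(n) = 500 × 4ⁿ.

M(n) = 4 × M(n-1), M(0) = 500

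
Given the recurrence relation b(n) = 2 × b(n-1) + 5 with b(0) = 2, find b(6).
Computing step by step:
b(0) = 2
b(1) = 2 × 2 + 5 = 9
b(2) = 2 × 9 + 5 = 23
b(3) = 2 × 23 + 5 = 51
b(4) = 2 × 51 + 5 = 107
b(5) = 2 × 107 + 5 = 219
b(6) = 2 × 219 + 5 = 443

443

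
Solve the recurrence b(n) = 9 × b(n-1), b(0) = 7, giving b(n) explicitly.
Recurrence: b(n) = 9 × b(n-1), initial: b(0) = 7.
Each term is 9 times the previous, so this is geometric with ratio 9. After n steps: b(n) = b(0)·9ⁿ = 7·9ⁿ.

b(n) = 7·9ⁿ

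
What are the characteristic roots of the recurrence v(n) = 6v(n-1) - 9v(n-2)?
Substitute v(n) = rⁿ and divide through by rⁿ⁻²: r² - 6r + 9 = 0
Factor: (r - 3)² = 0, so r = 3 (double root).
General solution: v(n) = (A + Bn)·3ⁿ

Characteristic: r² - 6r + 9 = 0, Roots: r = 3 (double root)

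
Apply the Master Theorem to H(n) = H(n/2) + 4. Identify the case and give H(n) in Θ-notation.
Master Theorem template: H(n) = a·H(n/b) + f(n).
Here: a=1, b=2, f(n)=4
Compute log_b(a) = log_2(1) = 0.
f(n) = 4 = Θ(1). Case 2: H(n) = Θ(log n).

Case 2: H(n) = Θ(log n)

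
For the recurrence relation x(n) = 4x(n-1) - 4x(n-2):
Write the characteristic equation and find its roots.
Substitute x(n) = rⁿ and divide through by rⁿ⁻²: r² - 4r + 4 = 0
Factor: (r - 2)² = 0, so r = 2 (double root).
General solution: x(n) = (A + Bn)·2ⁿ

Characteristic: r² - 4r + 4 = 0, Roots: r = 2 (double root)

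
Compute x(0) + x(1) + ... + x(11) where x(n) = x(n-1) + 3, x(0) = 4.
Computing the sequence terms: 4, 7, 10, 13, 16, 19, 22, 25, 28, 31, 34, 37
Adding these values together:

246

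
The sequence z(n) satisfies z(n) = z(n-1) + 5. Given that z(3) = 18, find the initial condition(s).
z(3) = z(0) + 3·5, so z(0) = 18 - 15 = 3.

z(0) = 3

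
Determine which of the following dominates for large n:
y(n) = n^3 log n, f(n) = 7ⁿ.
Comparing growth rates:
Growth-rate hierarchy: log n ≺ any polynomial ≺ any exponential cⁿ (c>1) ≺ n! ≺ nⁿ.
exponential base 7 dominates polynomial degree 3 (with log factor) asymptotically.

f(n) grows faster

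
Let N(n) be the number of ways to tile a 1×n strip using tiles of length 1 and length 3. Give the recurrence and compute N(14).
Condition on the last tile: it has length 1 (leaving a 1×(n-1) strip) or length 3 (leaving a 1×(n-3) strip), so N(n) = N(n-1) + N(n-3) (order-3 linear recurrence).
For 0 ≤ i < 3 only unit tiles fit, so N(i) = 1.
Iterating the recurrence: N(3) = 2, N(4) = 3, N(5) = 4, N(6) = 6, N(7) = 9, N(8) = 13, N(9) = 19, N(10) = 28, N(11) = 41, N(12) = 60, N(13) = 88, N(14) = 129.

N(n) = N(n-1) + N(n-3), with N(i) = 1 for 0 ≤ i < 3; N(14) = 129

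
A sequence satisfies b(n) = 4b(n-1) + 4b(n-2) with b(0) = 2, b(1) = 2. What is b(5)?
Computing the sequence terms:
2, 2, 16, 72, 352, 1696

1696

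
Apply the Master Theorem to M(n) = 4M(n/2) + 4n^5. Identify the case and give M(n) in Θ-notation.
Master Theorem template: M(n) = a·M(n/b) + f(n).
Here: a=4, b=2, f(n)=4n^5
Compute log_b(a) = log_2(4) = 2.
f(n) = 4n^5 = Ω(n^(2+ε)) with ε = 3, and the regularity condition holds (a·f(n/b) = (a/b^5)·f(n) with a/b^5 = 2^-3 < 1). Case 3: M(n) = Θ(f(n)) = Θ(n^5).

Case 3: M(n) = Θ(n^5)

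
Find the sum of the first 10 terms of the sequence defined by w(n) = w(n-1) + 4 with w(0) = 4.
Computing the sequence terms: 4, 8, 12, 16, 20, 24, 28, 32, 36, 40
Adding these values together:

220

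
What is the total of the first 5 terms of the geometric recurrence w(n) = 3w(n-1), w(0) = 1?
Computing the sequence terms: 1, 3, 9, 27, 81
Adding these values together:

121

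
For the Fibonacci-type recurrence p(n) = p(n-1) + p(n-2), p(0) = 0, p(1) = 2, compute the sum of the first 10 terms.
Computing the sequence terms: 0, 2, 2, 4, 6, 10, 16, 26, 42, 68
Adding these values together:

176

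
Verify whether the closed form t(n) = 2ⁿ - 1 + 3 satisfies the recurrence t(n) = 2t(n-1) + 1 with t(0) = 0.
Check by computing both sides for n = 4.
From the recurrence with t(0) = 0:
  t(0) = 0, t(1) = 1, t(2) = 3, t(3) = 7, t(4) = 15
  so the recurrence gives t(4) = 15.
From the proposed closed form t(n) = 2ⁿ - 1 + 3:
  t(4) = 18.
The recurrence gives 15 but the closed form gives 18, so the closed form does not satisfy the recurrence.

No, the closed form is incorrect.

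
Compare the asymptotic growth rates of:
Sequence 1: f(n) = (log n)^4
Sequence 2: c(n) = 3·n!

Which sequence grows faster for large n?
Comparing growth rates:
Growth-rate hierarchy: log n ≺ any polynomial ≺ any exponential cⁿ (c>1) ≺ n! ≺ nⁿ.
factorial dominates polylogarithmic (log n)^4 asymptotically.

c(n) grows faster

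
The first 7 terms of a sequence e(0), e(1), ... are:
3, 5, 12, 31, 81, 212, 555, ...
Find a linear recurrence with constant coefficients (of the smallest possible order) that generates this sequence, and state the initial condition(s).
Look for the lowest-order linear relation among consecutive terms.
Observation: e(n) - 3·e(n-1) - (-1)·e(n-2) = 0 holds for the shown terms, and no order-1 relation e(n) = α·e(n-1) + β fits.
Check at n=3: 3·12 + (-1)·5 = 31. ✓

e(n) = 3e(n-1) - e(n-2), e(0) = 3, e(1) = 5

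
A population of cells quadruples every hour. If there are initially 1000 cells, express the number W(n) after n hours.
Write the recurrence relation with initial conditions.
Each hour multiplies the count by 4, so the count after n hours depends only on the count after n-1 hours: W(n) = 4 × W(n-1). The starting count gives W(0) = 1000.
Unrolling n times gives the closed form W(n) = 1000 × 4ⁿ.

W(n) = 4 × W(n-1), W(0) = 1000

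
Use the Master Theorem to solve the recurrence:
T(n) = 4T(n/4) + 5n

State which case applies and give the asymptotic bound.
Master Theorem template: T(n) = a·T(n/b) + f(n).
Here: a=4, b=4, f(n)=5n
Compute log_b(a) = log_4(4) = 1.
f(n) = 5n = Θ(n). Case 2: T(n) = Θ(n log n).

Case 2: T(n) = Θ(n log n)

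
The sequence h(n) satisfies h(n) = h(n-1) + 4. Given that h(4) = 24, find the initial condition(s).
h(4) = h(0) + 4·4, so h(0) = 24 - 16 = 8.

h(0) = 8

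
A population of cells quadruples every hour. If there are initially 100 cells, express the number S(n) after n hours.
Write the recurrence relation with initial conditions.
Each hour multiplies the count by 4, so the count after n hours depends only on the count after n-1 hours: S(n) = 4 × S(n-1). The starting count gives S(0) = 100.
Unrolling n times gives the closed form S(n) = 100 × 4ⁿ.

S(n) = 4 × S(n-1), S(0) = 100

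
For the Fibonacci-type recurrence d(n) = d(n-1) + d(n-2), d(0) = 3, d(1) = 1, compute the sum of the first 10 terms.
Computing the sequence terms: 3, 1, 4, 5, 9, 14, 23, 37, 60, 97
Adding these values together:

253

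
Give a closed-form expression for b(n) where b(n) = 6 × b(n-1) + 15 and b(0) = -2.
Recurrence: b(n) = 6 × b(n-1) + 15, initial: b(0) = -2.
Try b(n) = A·6ⁿ + C. Substituting: A·6ⁿ + C = 6(A·6ⁿ⁻¹ + C) + 15 = A·6ⁿ + 6C + 15, so C = 6C + 15, giving C = -3. Then b(0) = A - 3 = -2 gives A = 1.

b(n) = 6ⁿ - 3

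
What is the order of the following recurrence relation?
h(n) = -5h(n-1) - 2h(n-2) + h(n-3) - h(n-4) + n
The order is the largest lag k for which h(n-k) appears. Here the deepest term is h(n-4) (the n term is non-homogeneous and does not affect the order), so the order is 4.

Order 4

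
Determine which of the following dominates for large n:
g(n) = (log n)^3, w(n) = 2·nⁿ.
Comparing growth rates:
Growth-rate hierarchy: log n ≺ any polynomial ≺ any exponential cⁿ (c>1) ≺ n! ≺ nⁿ.
super-exponential nⁿ dominates polylogarithmic (log n)^3 asymptotically.

w(n) grows faster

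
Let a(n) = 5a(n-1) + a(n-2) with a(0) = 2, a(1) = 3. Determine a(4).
Computing the sequence terms:
2, 3, 17, 88, 457

457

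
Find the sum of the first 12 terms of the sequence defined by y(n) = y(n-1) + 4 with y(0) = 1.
Computing the sequence terms: 1, 5, 9, 13, 17, 21, 25, 29, 33, 37, 41, 45
Adding these values together:

276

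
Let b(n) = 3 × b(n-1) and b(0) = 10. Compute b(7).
Computing step by step:
b(0) = 10
b(1) = 3 × 10 = 30
b(2) = 3 × 30 = 90
b(3) = 3 × 90 = 270
b(4) = 3 × 270 = 810
b(5) = 3 × 810 = 2430
b(6) = 3 × 2430 = 7290
b(7) = 3 × 7290 = 21870

21870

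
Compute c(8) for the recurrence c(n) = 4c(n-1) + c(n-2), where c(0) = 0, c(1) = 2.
Computing the sequence terms:
0, 2, 8, 34, 144, 610, 2584, 10946, 46368

46368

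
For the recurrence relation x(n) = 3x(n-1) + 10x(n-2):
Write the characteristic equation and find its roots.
Substitute x(n) = rⁿ and divide through by rⁿ⁻²: r² - 3r - 10 = 0
Factor: (r - 5)(r + 2) = 0, so r = 5, -2.
General solution: x(n) = A·5ⁿ + B·(-2)ⁿ

Characteristic: r² - 3r - 10 = 0, Roots: r = 5, -2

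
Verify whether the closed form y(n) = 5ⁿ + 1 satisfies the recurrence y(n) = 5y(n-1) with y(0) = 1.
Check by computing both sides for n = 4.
From the recurrence with y(0) = 1:
  y(0) = 1, y(1) = 5, y(2) = 25, y(3) = 125, y(4) = 625
  so the recurrence gives y(4) = 625.
From the proposed closed form y(n) = 5ⁿ + 1:
  y(4) = 626.
The recurrence gives 625 but the closed form gives 626, so the closed form does not satisfy the recurrence.

No, the closed form is incorrect.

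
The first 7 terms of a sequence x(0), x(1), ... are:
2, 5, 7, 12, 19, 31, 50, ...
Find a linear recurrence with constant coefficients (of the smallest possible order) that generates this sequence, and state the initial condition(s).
Look for the lowest-order linear relation among consecutive terms.
Observation: x(n) - 1·x(n-1) - (1)·x(n-2) = 0 holds for the shown terms, and no order-1 relation x(n) = α·x(n-1) + β fits.
Check at n=3: 1·7 + (1)·5 = 12. ✓

x(n) = x(n-1) + x(n-2), x(0) = 2, x(1) = 5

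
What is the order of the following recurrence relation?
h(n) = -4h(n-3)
The order is the largest lag k for which h(n-k) appears. Here the deepest term is h(n-3), so the order is 3.

Order 3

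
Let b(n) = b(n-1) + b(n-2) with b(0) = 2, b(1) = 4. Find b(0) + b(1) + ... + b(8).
Computing the sequence terms: 2, 4, 6, 10, 16, 26, 42, 68, 110
Adding these values together:

284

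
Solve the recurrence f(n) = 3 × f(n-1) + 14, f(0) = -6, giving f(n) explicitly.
Recurrence: f(n) = 3 × f(n-1) + 14, initial: f(0) = -6.
Try f(n) = A·3ⁿ + C. Substituting: A·3ⁿ + C = 3(A·3ⁿ⁻¹ + C) + 14 = A·3ⁿ + 3C + 14, so C = 3C + 14, giving C = -7. Then f(0) = A - 7 = -6 gives A = 1.

f(n) = 3ⁿ - 7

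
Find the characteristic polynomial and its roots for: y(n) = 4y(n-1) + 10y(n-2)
Substitute y(n) = rⁿ and divide through by rⁿ⁻²: r² - 4r - 10 = 0
Discriminant: 4² + 4·10 = 56, not a perfect square, so by the quadratic formula r = (4 ± √56)/2.
General solution: y(n) = A·r₁ⁿ + B·r₂ⁿ where r₁,r₂ = (4 ± √56)/2

Characteristic: r² - 4r - 10 = 0, Roots: r = (4 ± √56)/2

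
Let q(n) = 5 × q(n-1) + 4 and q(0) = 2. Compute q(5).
Computing step by step:
q(0) = 2
q(1) = 5 × 2 + 4 = 14
q(2) = 5 × 14 + 4 = 74
q(3) = 5 × 74 + 4 = 374
q(4) = 5 × 374 + 4 = 1874
q(5) = 5 × 1874 + 4 = 9374

9374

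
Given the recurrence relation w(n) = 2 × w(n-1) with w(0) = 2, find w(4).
Computing step by step:
w(0) = 2
w(1) = 2 × 2 = 4
w(2) = 2 × 4 = 8
w(3) = 2 × 8 = 16
w(4) = 2 × 16 = 32

32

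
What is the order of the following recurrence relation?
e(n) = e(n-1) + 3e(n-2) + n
The order is the largest lag k for which e(n-k) appears. Here the deepest term is e(n-2) (the n term is non-homogeneous and does not affect the order), so the order is 2.

Order 2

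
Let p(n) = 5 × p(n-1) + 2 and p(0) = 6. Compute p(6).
Computing step by step:
p(0) = 6
p(1) = 5 × 6 + 2 = 32
p(2) = 5 × 32 + 2 = 162
p(3) = 5 × 162 + 2 = 812
p(4) = 5 × 812 + 2 = 4062
p(5) = 5 × 4062 + 2 = 20312
p(6) = 5 × 20312 + 2 = 101562

101562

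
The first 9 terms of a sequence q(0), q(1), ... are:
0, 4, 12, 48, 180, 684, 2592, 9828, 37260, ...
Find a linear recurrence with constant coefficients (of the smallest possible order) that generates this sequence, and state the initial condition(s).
Look for the lowest-order linear relation among consecutive terms.
Observation: q(n) - 3·q(n-1) - (3)·q(n-2) = 0 holds for the shown terms, and no order-1 relation q(n) = α·q(n-1) + β fits.
Check at n=3: 3·12 + (3)·4 = 48. ✓

q(n) = 3q(n-1) + 3q(n-2), q(0) = 0, q(1) = 4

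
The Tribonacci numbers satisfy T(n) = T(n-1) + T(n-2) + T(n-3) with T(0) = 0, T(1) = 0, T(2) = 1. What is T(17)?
Computing the sequence terms:
0, 0, 1, 1, 2, 4, 7, 13, 24, 44, 81, 149, 274, 504, 927, 1705, 3136, 5768

5768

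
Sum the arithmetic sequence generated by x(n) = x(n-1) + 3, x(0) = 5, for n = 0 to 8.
Computing the sequence terms: 5, 8, 11, 14, 17, 20, 23, 26, 29
Adding these values together:

153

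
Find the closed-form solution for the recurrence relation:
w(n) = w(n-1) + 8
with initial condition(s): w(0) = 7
Recurrence: w(n) = w(n-1) + 8, initial: w(0) = 7.
Each step adds 8, so w(n) = w(0) + 8n = 8n + 7.

w(n) = 8n + 7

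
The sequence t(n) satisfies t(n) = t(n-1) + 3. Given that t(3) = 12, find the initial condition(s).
t(3) = t(0) + 3·3, so t(0) = 12 - 9 = 3.

t(0) = 3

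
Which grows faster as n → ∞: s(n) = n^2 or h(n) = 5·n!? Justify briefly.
Comparing growth rates:
Growth-rate hierarchy: log n ≺ any polynomial ≺ any exponential cⁿ (c>1) ≺ n! ≺ nⁿ.
factorial dominates polynomial degree 2 asymptotically.

h(n) grows faster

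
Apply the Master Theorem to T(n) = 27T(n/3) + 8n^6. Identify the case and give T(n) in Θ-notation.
Master Theorem template: T(n) = a·T(n/b) + f(n).
Here: a=27, b=3, f(n)=8n^6
Compute log_b(a) = log_3(27) = 3.
f(n) = 8n^6 = Ω(n^(3+ε)) with ε = 3, and the regularity condition holds (a·f(n/b) = (a/b^6)·f(n) with a/b^6 = 3^-3 < 1). Case 3: T(n) = Θ(f(n)) = Θ(n^6).

Case 3: T(n) = Θ(n^6)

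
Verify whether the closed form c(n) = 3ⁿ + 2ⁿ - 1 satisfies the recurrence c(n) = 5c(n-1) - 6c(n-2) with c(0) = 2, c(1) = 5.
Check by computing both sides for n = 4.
From the recurrence with c(0) = 2, c(1) = 5:
  c(0) = 2, c(1) = 5, c(2) = 13, c(3) = 35, c(4) = 97
  so the recurrence gives c(4) = 97.
From the proposed closed form c(n) = 3ⁿ + 2ⁿ - 1:
  c(4) = 96.
The recurrence gives 97 but the closed form gives 96, so the closed form does not satisfy the recurrence.

No, the closed form is incorrect.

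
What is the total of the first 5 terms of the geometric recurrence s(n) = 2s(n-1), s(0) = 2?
Computing the sequence terms: 2, 4, 8, 16, 32
Adding these values together:

62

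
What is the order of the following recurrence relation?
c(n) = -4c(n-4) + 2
The order is the largest lag k for which c(n-k) appears. Here the deepest term is c(n-4) (the 2 term is non-homogeneous and does not affect the order), so the order is 4.

Order 4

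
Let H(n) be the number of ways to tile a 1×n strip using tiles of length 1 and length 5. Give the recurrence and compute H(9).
Condition on the last tile: it has length 1 (leaving a 1×(n-1) strip) or length 5 (leaving a 1×(n-5) strip), so H(n) = H(n-1) + H(n-5) (order-5 linear recurrence).
For 0 ≤ i < 5 only unit tiles fit, so H(i) = 1.
Iterating the recurrence: H(5) = 2, H(6) = 3, H(7) = 4, H(8) = 5, H(9) = 6.

H(n) = H(n-1) + H(n-5), with H(i) = 1 for 0 ≤ i < 5; H(9) = 6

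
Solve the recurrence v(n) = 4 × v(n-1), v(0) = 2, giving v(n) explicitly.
Recurrence: v(n) = 4 × v(n-1), initial: v(0) = 2.
Each term is 4 times the previous, so this is geometric with ratio 4. After n steps: v(n) = v(0)·4ⁿ = 2·4ⁿ.

v(n) = 2·4ⁿ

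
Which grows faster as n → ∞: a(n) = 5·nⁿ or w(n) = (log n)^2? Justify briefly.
Comparing growth rates:
Growth-rate hierarchy: log n ≺ any polynomial ≺ any exponential cⁿ (c>1) ≺ n! ≺ nⁿ.
super-exponential nⁿ dominates polylogarithmic (log n)^2 asymptotically.

a(n) grows faster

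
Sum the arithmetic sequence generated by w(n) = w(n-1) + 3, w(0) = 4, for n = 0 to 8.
Computing the sequence terms: 4, 7, 10, 13, 16, 19, 22, 25, 28
Adding these values together:

144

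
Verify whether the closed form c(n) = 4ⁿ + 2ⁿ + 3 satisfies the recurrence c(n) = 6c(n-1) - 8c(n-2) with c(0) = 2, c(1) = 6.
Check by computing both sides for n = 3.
From the recurrence with c(0) = 2, c(1) = 6:
  c(0) = 2, c(1) = 6, c(2) = 20, c(3) = 72
  so the recurrence gives c(3) = 72.
From the proposed closed form c(n) = 4ⁿ + 2ⁿ + 3:
  c(3) = 75.
The recurrence gives 72 but the closed form gives 75, so the closed form does not satisfy the recurrence.

No, the closed form is incorrect.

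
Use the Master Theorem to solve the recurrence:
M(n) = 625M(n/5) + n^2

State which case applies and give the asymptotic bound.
Master Theorem template: M(n) = a·M(n/b) + f(n).
Here: a=625, b=5, f(n)=n^2
Compute log_b(a) = log_5(625) = 4.
f(n) = n^2 = O(n^(4-ε)) with ε = 2. Case 1: M(n) = Θ(n^log_b(a)) = Θ(n^4).

Case 1: M(n) = Θ(n^4)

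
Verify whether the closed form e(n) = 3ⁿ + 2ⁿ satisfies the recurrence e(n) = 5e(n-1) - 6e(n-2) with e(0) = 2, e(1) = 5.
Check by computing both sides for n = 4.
From the recurrence with e(0) = 2, e(1) = 5:
  e(0) = 2, e(1) = 5, e(2) = 13, e(3) = 35, e(4) = 97
  so the recurrence gives e(4) = 97.
From the proposed closed form e(n) = 3ⁿ + 2ⁿ:
  e(4) = 97.
Both sides give 97 at n = 4, and the initial condition(s) match, so the closed form is consistent.

Yes, the closed form is correct.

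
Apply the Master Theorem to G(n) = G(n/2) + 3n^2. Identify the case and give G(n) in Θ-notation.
Master Theorem template: G(n) = a·G(n/b) + f(n).
Here: a=1, b=2, f(n)=3n^2
Compute log_b(a) = log_2(1) = 0.
f(n) = 3n^2 = Ω(n^(0+ε)) with ε = 2, and the regularity condition holds (a·f(n/b) = (a/b^2)·f(n) with a/b^2 = 2^-2 < 1). Case 3: G(n) = Θ(f(n)) = Θ(n^2).

Case 3: G(n) = Θ(n^2)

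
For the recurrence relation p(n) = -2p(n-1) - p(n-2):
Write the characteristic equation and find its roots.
Substitute p(n) = rⁿ and divide through by rⁿ⁻²: r² + 2r + 1 = 0
Factor: (r + 1)² = 0, so r = -1 (double root).
General solution: p(n) = (A + Bn)·(-1)ⁿ

Characteristic: r² + 2r + 1 = 0, Roots: r = -1 (double root)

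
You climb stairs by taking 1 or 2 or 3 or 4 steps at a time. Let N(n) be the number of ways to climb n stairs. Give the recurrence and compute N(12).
Condition on the size of the last step (1 to 4): before it there were n-1, …, n-4 stairs climbed, and these cases are disjoint, so N(n) = N(n-1) + N(n-2) + N(n-3) + N(n-4) (order-4 linear recurrence).
Initial conditions by direct count (compositions of i into parts ≤ 4): N(1) = 1; N(2) = 2; N(3) = 4; N(4) = 8.
Iterating the recurrence: N(5) = 15, N(6) = 29, N(7) = 56, N(8) = 108, N(9) = 208, N(10) = 401, N(11) = 773, N(12) = 1490.

N(n) = N(n-1) + N(n-2) + N(n-3) + N(n-4), N(1) = 1, N(2) = 2, N(3) = 4, N(4) = 8; N(12) = 1490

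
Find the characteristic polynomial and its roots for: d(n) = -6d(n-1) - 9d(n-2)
Substitute d(n) = rⁿ and divide through by rⁿ⁻²: r² + 6r + 9 = 0
Factor: (r + 3)² = 0, so r = -3 (double root).
General solution: d(n) = (A + Bn)·(-3)ⁿ

Characteristic: r² + 6r + 9 = 0, Roots: r = -3 (double root)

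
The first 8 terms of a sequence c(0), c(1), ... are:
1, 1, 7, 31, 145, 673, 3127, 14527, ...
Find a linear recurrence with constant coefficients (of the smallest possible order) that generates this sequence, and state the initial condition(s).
Look for the lowest-order linear relation among consecutive terms.
Observation: c(n) - 4·c(n-1) - (3)·c(n-2) = 0 holds for the shown terms, and no order-1 relation c(n) = α·c(n-1) + β fits.
Check at n=3: 4·7 + (3)·1 = 31. ✓

c(n) = 4c(n-1) + 3c(n-2), c(0) = 1, c(1) = 1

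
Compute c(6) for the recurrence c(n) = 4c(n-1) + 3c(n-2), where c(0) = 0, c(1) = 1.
Computing the sequence terms:
0, 1, 4, 19, 88, 409, 1900

1900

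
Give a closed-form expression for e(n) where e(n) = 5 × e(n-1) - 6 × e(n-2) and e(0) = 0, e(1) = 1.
Recurrence: e(n) = 5 × e(n-1) - 6 × e(n-2), initial: e(0) = 0, e(1) = 1.
Characteristic equation: r² - 5r + 6 = 0, which factors as (r - 3)(r - 2) = 0, so r = 3, 2. General solution e(n) = A·3ⁿ + B·2ⁿ. From e(0) = 0: A + B = 0. From e(1) = 1: 3A + 2B = 1. Solving gives A = 1, B = -1.

e(n) = 3ⁿ - 2ⁿ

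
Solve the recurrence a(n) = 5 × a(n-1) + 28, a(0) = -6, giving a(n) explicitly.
Recurrence: a(n) = 5 × a(n-1) + 28, initial: a(0) = -6.
Try a(n) = A·5ⁿ + C. Substituting: A·5ⁿ + C = 5(A·5ⁿ⁻¹ + C) + 28 = A·5ⁿ + 5C + 28, so C = 5C + 28, giving C = -7. Then a(0) = A - 7 = -6 gives A = 1.

a(n) = 5ⁿ - 7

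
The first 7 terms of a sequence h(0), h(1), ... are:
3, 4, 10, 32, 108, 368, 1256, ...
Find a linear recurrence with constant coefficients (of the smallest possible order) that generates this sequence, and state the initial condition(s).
Look for the lowest-order linear relation among consecutive terms.
Observation: h(n) - 4·h(n-1) - (-2)·h(n-2) = 0 holds for the shown terms, and no order-1 relation h(n) = α·h(n-1) + β fits.
Check at n=3: 4·10 + (-2)·4 = 32. ✓

h(n) = 4h(n-1) - 2h(n-2), h(0) = 3, h(1) = 4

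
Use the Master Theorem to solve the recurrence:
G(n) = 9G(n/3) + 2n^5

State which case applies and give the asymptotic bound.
Master Theorem template: G(n) = a·G(n/b) + f(n).
Here: a=9, b=3, f(n)=2n^5
Compute log_b(a) = log_3(9) = 2.
f(n) = 2n^5 = Ω(n^(2+ε)) with ε = 3, and the regularity condition holds (a·f(n/b) = (a/b^5)·f(n) with a/b^5 = 3^-3 < 1). Case 3: G(n) = Θ(f(n)) = Θ(n^5).

Case 3: G(n) = Θ(n^5)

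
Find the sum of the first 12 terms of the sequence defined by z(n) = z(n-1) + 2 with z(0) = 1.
Computing the sequence terms: 1, 3, 5, 7, 9, 11, 13, 15, 17, 19, 21, 23
Adding these values together:

144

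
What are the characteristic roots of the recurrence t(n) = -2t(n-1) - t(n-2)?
Substitute t(n) = rⁿ and divide through by rⁿ⁻²: r² + 2r + 1 = 0
Factor: (r + 1)² = 0, so r = -1 (double root).
General solution: t(n) = (A + Bn)·(-1)ⁿ

Characteristic: r² + 2r + 1 = 0, Roots: r = -1 (double root)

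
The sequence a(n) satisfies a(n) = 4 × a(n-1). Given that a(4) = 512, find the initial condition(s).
In general a(n) = 4ⁿ · a(0). At n = 4: a(0) = a(4) / 4^4 = 512 / 256 = 2.

a(0) = 2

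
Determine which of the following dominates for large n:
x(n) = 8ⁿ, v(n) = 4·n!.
Comparing growth rates:
Growth-rate hierarchy: log n ≺ any polynomial ≺ any exponential cⁿ (c>1) ≺ n! ≺ nⁿ.
factorial dominates exponential base 8 asymptotically.

v(n) grows faster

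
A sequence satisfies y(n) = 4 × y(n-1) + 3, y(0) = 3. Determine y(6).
Computing step by step:
y(0) = 3
y(1) = 4 × 3 + 3 = 15
y(2) = 4 × 15 + 3 = 63
y(3) = 4 × 63 + 3 = 255
y(4) = 4 × 255 + 3 = 1023
y(5) = 4 × 1023 + 3 = 4095
y(6) = 4 × 4095 + 3 = 16383

16383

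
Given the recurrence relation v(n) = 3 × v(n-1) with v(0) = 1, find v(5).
Computing step by step:
v(0) = 1
v(1) = 3 × 1 = 3
v(2) = 3 × 3 = 9
v(3) = 3 × 9 = 27
v(4) = 3 × 27 = 81
v(5) = 3 × 81 = 243

243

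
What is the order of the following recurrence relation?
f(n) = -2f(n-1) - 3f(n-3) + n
The order is the largest lag k for which f(n-k) appears. Here the deepest term is f(n-3) (the n term is non-homogeneous and does not affect the order), so the order is 3.

Order 3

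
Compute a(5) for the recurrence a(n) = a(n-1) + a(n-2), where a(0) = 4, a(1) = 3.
Computing the sequence terms:
4, 3, 7, 10, 17, 27

27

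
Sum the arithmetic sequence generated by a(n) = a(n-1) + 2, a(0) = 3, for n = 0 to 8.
Computing the sequence terms: 3, 5, 7, 9, 11, 13, 15, 17, 19
Adding these values together:

99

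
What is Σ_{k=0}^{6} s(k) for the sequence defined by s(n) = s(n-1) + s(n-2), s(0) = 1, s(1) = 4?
Computing the sequence terms: 1, 4, 5, 9, 14, 23, 37
Adding these values together:

93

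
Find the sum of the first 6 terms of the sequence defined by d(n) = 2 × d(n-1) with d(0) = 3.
Computing the sequence terms: 3, 6, 12, 24, 48, 96
Adding these values together:

189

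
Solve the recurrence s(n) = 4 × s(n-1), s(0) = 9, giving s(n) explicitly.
Recurrence: s(n) = 4 × s(n-1), initial: s(0) = 9.
Each term is 4 times the previous, so this is geometric with ratio 4. After n steps: s(n) = s(0)·4ⁿ = 9·4ⁿ.

s(n) = 9·4ⁿ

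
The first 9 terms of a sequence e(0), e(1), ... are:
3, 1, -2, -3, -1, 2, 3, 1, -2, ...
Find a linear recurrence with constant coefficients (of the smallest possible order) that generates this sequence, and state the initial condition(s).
Look for the lowest-order linear relation among consecutive terms.
Observation: e(n) - 1·e(n-1) - (-1)·e(n-2) = 0 holds for the shown terms, and no order-1 relation e(n) = α·e(n-1) + β fits.
Check at n=3: 1·-2 + (-1)·1 = -3. ✓

e(n) = e(n-1) - e(n-2), e(0) = 3, e(1) = 1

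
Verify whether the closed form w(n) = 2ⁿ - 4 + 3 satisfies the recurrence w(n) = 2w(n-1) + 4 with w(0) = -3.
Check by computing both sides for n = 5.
From the recurrence with w(0) = -3:
  w(0) = -3, w(1) = -2, w(2) = 0, w(3) = 4, w(4) = 12, w(5) = 28
  so the recurrence gives w(5) = 28.
From the proposed closed form w(n) = 2ⁿ - 4 + 3:
  w(5) = 31.
The recurrence gives 28 but the closed form gives 31, so the closed form does not satisfy the recurrence.

No, the closed form is incorrect.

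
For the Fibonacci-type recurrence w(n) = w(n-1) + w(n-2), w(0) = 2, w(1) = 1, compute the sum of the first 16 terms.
Computing the sequence terms: 2, 1, 3, 4, 7, 11, 18, 29, 47, 76, 123, 199, 322, 521, 843, 1364
Adding these values together:

3570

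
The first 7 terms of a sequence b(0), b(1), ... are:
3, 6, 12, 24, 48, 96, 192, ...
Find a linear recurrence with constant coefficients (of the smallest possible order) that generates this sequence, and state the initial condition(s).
Look for the lowest-order linear relation among consecutive terms.
Observation: each term is 2× the previous.
Check at n=2: 2·6 = 12. ✓

b(n) = 2 × b(n-1), b(0) = 3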